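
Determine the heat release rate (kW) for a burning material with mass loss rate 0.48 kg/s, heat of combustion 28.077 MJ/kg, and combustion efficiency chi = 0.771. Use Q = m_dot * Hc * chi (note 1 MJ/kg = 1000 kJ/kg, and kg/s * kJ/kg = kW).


Hc = 28.077 MJ/kg = 28.077 * 1000 kJ/kg = 28077 kJ/kg
Q = 0.48 kg/s * 28077 kJ/kg * 0.771 = 10391 kW

10391 kW


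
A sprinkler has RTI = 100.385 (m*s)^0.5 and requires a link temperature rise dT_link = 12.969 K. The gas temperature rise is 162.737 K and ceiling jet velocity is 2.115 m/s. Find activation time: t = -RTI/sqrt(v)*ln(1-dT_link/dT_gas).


dT_link/dT_gas = 0.079693
ln(1 - 0.079693) = -0.083048
t = -100.385 / sqrt(2.115) * -0.083048 = 5.7325 s

5.7325 s


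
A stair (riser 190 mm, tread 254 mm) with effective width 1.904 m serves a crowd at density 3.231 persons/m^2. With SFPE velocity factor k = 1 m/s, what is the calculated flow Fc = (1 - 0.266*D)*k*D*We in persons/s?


1 - 0.266*D = 1 - 0.266*3.231 = 0.14055
Fs = 0.14055 * 1 * 3.231 = 0.45413 persons/(s*m)
Fc = 0.45413 * 1.904 = 0.86466 persons/s

0.86466 persons/s


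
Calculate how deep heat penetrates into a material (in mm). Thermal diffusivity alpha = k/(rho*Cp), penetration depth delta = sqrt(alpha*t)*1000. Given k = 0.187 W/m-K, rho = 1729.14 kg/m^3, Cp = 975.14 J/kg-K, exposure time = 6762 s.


alpha = 0.187 / (1729.14 * 975.14) = 1.1090e-07 m^2/s
alpha * t = 0.00074993
delta = sqrt(0.00074993) * 1000 = 27.385 mm

27.385 mm


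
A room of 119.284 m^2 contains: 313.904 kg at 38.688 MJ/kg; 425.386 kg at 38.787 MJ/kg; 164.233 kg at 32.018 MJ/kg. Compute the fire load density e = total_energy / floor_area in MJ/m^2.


Total energy = 313.904*38.688 + 425.386*38.787 + 164.233*32.018
= 12144.32 + 16499.45 + 5258.412
= 33902.18 MJ
e = 33902.18 / 119.284 = 284.21 MJ/m^2

284.21 MJ/m^2


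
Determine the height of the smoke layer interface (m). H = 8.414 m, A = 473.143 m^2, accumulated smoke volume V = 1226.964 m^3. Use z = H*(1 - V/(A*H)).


V/(A*H) = 0.30820
1 - 0.30820 = 0.69180
z = 8.414 * 0.69180 = 5.8208 m

5.8208 m


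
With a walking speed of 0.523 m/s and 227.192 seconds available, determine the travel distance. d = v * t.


d = 0.523 * 227.192 = 118.82 m

118.82 m


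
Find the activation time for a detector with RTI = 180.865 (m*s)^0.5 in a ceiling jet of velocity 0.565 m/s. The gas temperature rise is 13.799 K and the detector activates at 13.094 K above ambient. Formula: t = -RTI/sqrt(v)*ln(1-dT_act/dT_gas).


dT_act/dT_gas = 0.94891
ln(1 - 0.94891) = -2.9742
t = -180.865 / sqrt(0.565) * -2.9742 = 715.64 s

715.64 s


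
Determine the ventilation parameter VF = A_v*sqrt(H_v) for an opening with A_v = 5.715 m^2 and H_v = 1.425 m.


sqrt(H_v) = 1.1937
VF = 5.715 * 1.1937 = 6.8222 m^(5/2)

6.8222 m^(5/2)


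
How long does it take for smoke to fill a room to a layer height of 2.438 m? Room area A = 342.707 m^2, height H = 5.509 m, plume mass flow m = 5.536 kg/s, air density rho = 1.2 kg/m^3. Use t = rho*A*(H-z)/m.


H - z = 3.071 m
t = 1.2 * 342.707 * 3.071 / 5.536 = 228.13 s

228.13 s


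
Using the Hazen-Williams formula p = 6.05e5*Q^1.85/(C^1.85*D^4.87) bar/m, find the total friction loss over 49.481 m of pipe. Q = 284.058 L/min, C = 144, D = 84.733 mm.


Q^1.85 = 34578
C^1.85 = 9839.4
D^4.87 = 2.4525e+09
p/m = 0.00086691 bar/m
p_total = 0.00086691 * 49.481 = 0.042895 bar

0.042895 bar


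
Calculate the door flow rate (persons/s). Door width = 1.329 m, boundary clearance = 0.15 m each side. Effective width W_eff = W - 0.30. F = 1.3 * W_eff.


W_eff = 1.329 - 0.30 = 1.029 m
F = 1.3 * 1.029 = 1.3377 persons/s

1.3377 persons/s


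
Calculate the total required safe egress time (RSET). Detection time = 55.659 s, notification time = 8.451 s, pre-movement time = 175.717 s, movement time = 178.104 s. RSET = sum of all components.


Total = 55.659 + 8.451 + 175.717 + 178.104 = 417.931 s

417.931 s


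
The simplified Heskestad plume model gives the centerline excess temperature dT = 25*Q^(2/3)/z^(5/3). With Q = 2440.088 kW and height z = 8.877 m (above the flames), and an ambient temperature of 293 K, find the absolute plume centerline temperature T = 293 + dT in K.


Q^(2/3) = 181.25
z^(5/3) = 38.058
dT = 25 * 181.25 / 38.058 = 119.06 K
T = 293 + 119.06 = 412.06 K

412.06 K


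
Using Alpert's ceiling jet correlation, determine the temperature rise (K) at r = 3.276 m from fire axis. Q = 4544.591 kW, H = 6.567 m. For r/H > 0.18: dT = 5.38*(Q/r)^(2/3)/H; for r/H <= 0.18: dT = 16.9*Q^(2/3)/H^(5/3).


r/H = 3.276 / 6.567 = 0.49886
r/H > 0.18, so dT = 5.38*(Q/r)^(2/3)/H
Q/r = 1387.2
(Q/r)^(2/3) = 124.38
dT = 5.38 * 124.38 / 6.567 = 101.90 K

101.90 K


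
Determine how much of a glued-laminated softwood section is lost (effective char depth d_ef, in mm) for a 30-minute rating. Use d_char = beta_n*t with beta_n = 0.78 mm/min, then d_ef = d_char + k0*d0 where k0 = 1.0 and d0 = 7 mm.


d_char = 0.78 * 30 = 23.4 mm
d_ef = 23.4 + 1.0*7 = 30.4 mm

30.4 mm


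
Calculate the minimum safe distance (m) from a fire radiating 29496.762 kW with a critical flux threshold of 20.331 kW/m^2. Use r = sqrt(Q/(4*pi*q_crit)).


4*pi*q_crit = 255.49
Q/(4*pi*q_crit) = 115.45
r = sqrt(115.45) = 10.745 m

10.745 m


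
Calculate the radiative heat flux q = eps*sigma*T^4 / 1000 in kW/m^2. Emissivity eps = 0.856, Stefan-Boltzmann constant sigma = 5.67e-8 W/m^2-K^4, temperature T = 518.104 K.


T^4 = 7.2056e+10
q = 0.856 * 5.67e-8 * 7.2056e+10 / 1000 = 3.4972 kW/m^2

3.4972 kW/m^2


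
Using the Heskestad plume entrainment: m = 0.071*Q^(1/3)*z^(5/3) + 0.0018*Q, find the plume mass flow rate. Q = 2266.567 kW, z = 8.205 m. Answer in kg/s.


Q^(1/3) = 13.136
z^(5/3) = 33.378
First term = 0.071 * 13.136 * 33.378 = 31.130
Second term = 0.0018 * 2266.567 = 4.0798
m = 35.210 kg/s

35.210 kg/s


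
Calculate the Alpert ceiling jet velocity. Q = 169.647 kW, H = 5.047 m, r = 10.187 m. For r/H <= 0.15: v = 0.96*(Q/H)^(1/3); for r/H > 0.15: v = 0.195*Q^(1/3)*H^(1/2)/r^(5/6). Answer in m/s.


r/H = 10.187 / 5.047 = 2.0184
r/H > 0.15, so v = 0.195*Q^(1/3)*H^(1/2)/r^(5/6)
Q^(1/3) = 5.5358
H^(1/2) = 2.2466
r^(5/6) = 6.9189
v = 0.195 * 5.5358 * 2.2466 / 6.9189 = 0.35051 m/s

0.35051 m/s


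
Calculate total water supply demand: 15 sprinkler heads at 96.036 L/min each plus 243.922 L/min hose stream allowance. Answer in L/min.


Sprinkler demand = 15 * 96.036 = 1440.54 L/min
Total = 1440.54 + 243.922 = 1684.462 L/min

1684.462 L/min


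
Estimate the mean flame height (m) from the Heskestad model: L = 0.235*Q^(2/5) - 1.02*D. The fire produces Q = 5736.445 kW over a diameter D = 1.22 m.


Q^(2/5) = 31.876
0.235 * Q^(2/5) = 7.4907
1.02 * D = 1.2444
L = 6.2463 m

6.2463 m


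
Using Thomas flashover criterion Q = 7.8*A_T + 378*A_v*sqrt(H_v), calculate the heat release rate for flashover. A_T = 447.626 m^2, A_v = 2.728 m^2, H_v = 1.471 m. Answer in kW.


7.8*A_T = 3491.5
sqrt(H_v) = 1.2128
378*A_v*sqrt(H_v) = 1250.7
Q = 3491.5 + 1250.7 = 4742.2 kW

4742.2 kW


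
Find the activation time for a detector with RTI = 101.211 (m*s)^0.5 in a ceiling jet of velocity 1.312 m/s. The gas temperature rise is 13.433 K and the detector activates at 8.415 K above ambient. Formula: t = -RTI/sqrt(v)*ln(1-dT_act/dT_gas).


dT_act/dT_gas = 0.62644
ln(1 - 0.62644) = -0.98468
t = -101.211 / sqrt(1.312) * -0.98468 = 87.008 s

87.008 s


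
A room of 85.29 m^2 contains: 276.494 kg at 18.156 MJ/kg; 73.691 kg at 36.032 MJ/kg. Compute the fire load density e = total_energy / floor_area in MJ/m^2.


Total energy = 276.494*18.156 + 73.691*36.032
= 5020.025 + 2655.234
= 7675.259 MJ
e = 7675.259 / 85.29 = 89.990 MJ/m^2

89.990 MJ/m^2


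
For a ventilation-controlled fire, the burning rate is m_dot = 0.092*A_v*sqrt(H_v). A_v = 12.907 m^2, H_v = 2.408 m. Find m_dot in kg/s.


sqrt(H_v) = 1.5518
m_dot = 0.092 * 12.907 * 1.5518 = 1.8426 kg/s

1.8426 kg/s


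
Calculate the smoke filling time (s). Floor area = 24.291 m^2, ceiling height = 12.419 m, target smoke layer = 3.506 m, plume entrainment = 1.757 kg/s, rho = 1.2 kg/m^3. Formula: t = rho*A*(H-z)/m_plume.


H - z = 8.913 m
t = 1.2 * 24.291 * 8.913 / 1.757 = 147.87 s

147.87 s


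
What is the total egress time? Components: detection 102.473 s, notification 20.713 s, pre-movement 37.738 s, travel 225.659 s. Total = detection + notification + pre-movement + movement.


Total = 102.473 + 20.713 + 37.738 + 225.659 = 386.583 s

386.583 s


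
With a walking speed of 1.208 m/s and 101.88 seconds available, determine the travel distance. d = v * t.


d = 1.208 * 101.88 = 123.07 m

123.07 m


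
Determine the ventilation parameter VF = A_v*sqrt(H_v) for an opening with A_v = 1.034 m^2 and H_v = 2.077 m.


sqrt(H_v) = 1.4412
VF = 1.034 * 1.4412 = 1.4902 m^(5/2)

1.4902 m^(5/2)


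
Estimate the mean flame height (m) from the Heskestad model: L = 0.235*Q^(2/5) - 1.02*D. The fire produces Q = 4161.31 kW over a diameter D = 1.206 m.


Q^(2/5) = 28.034
0.235 * Q^(2/5) = 6.5881
1.02 * D = 1.2301
L = 5.3580 m

5.3580 m


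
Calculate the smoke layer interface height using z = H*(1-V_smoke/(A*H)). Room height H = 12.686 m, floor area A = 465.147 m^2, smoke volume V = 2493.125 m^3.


V/(A*H) = 0.42250
1 - 0.42250 = 0.57750
z = 12.686 * 0.57750 = 7.3261 m

7.3261 m


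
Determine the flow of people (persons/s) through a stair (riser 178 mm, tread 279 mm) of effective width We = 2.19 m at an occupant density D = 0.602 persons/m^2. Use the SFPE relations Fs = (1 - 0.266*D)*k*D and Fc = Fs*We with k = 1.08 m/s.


1 - 0.266*D = 1 - 0.266*0.602 = 0.83987
Fs = 0.83987 * 1.08 * 0.602 = 0.54605 persons/(s*m)
Fc = 0.54605 * 2.19 = 1.1958 persons/s

1.1958 persons/s


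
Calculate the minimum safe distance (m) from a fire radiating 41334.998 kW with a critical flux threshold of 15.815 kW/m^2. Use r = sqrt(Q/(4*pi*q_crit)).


4*pi*q_crit = 198.74
Q/(4*pi*q_crit) = 207.99
r = sqrt(207.99) = 14.422 m

14.422 m


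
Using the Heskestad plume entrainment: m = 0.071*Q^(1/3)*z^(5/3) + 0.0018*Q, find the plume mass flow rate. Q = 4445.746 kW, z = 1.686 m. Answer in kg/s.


Q^(1/3) = 16.443
z^(5/3) = 2.3883
First term = 0.071 * 16.443 * 2.3883 = 2.7883
Second term = 0.0018 * 4445.746 = 8.0023
m = 10.791 kg/s

10.791 kg/s


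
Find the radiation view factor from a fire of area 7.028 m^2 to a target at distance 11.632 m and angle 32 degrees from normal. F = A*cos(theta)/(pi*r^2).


cos(32 deg) = 0.84805
pi*r^2 = 425.07
F = 7.028 * 0.84805 / 425.07 = 0.014021

0.014021


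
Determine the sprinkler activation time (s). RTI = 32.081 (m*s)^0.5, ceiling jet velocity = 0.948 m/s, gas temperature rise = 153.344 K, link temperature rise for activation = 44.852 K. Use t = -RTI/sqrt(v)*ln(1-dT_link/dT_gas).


dT_link/dT_gas = 0.29249
ln(1 - 0.29249) = -0.34601
t = -32.081 / sqrt(0.948) * -0.34601 = 11.401 s

11.401 s


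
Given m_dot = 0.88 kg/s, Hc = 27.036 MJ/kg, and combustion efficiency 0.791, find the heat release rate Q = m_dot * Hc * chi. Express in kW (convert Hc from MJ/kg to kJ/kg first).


Hc = 27.036 MJ/kg = 27.036 * 1000 kJ/kg = 27036 kJ/kg
Q = 0.88 kg/s * 27036 kJ/kg * 0.791 = 18819 kW

18819 kW


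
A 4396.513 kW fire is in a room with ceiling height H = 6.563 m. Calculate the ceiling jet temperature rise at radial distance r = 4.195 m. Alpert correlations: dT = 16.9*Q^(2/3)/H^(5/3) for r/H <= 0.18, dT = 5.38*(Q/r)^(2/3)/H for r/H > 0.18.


r/H = 4.195 / 6.563 = 0.63919
r/H > 0.18, so dT = 5.38*(Q/r)^(2/3)/H
Q/r = 1048.0
(Q/r)^(2/3) = 103.18
dT = 5.38 * 103.18 / 6.563 = 84.579 K

84.579 K


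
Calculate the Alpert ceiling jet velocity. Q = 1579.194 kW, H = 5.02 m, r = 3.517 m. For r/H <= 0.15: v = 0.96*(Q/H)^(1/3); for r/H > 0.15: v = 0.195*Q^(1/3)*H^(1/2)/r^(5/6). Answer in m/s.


r/H = 3.517 / 5.02 = 0.70060
r/H > 0.15, so v = 0.195*Q^(1/3)*H^(1/2)/r^(5/6)
Q^(1/3) = 11.645
H^(1/2) = 2.2405
r^(5/6) = 2.8520
v = 0.195 * 11.645 * 2.2405 / 2.8520 = 1.7840 m/s

1.7840 m/s


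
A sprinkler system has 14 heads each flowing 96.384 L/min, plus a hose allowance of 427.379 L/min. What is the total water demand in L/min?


Sprinkler demand = 14 * 96.384 = 1349.376 L/min
Total = 1349.376 + 427.379 = 1776.755 L/min

1776.755 L/min


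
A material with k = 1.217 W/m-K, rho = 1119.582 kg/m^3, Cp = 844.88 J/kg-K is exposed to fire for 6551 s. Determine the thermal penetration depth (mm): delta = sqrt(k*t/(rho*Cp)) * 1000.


alpha = 1.217 / (1119.582 * 844.88) = 1.2866e-06 m^2/s
alpha * t = 0.0084284
delta = sqrt(0.0084284) * 1000 = 91.807 mm

91.807 mm


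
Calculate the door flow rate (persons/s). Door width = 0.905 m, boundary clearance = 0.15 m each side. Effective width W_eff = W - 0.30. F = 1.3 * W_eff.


W_eff = 0.905 - 0.30 = 0.605 m
F = 1.3 * 0.605 = 0.78650 persons/s

0.78650 persons/s


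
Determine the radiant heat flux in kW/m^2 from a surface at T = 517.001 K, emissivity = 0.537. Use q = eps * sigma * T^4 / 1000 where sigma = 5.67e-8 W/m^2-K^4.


T^4 = 7.1444e+10
q = 0.537 * 5.67e-8 * 7.1444e+10 / 1000 = 2.1753 kW/m^2

2.1753 kW/m^2


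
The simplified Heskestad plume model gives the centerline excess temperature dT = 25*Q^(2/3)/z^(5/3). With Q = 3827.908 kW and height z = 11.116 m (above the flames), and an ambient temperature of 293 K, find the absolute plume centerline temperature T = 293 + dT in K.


Q^(2/3) = 244.70
z^(5/3) = 55.367
dT = 25 * 244.70 / 55.367 = 110.49 K
T = 293 + 110.49 = 403.49 K

403.49 K


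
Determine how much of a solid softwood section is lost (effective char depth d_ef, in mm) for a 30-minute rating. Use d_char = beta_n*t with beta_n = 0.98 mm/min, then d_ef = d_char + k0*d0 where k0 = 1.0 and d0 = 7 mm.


d_char = 0.98 * 30 = 29.4 mm
d_ef = 29.4 + 1.0*7 = 36.4 mm

36.4 mm


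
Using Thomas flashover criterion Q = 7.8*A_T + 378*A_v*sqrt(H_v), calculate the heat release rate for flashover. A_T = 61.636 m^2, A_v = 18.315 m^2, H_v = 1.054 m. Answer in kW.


7.8*A_T = 480.76
sqrt(H_v) = 1.0266
378*A_v*sqrt(H_v) = 7107.5
Q = 480.76 + 7107.5 = 7588.3 kW

7588.3 kW


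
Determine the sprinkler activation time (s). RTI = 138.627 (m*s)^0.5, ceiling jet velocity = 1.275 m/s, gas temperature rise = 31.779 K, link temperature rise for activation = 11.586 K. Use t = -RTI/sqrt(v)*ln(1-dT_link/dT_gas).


dT_link/dT_gas = 0.36458
ln(1 - 0.36458) = -0.45347
t = -138.627 / sqrt(1.275) * -0.45347 = 55.673 s

55.673 s


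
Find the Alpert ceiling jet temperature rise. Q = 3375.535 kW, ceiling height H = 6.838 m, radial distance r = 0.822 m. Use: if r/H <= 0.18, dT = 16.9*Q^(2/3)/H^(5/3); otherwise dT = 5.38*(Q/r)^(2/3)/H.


r/H = 0.822 / 6.838 = 0.12021
r/H <= 0.18, so dT = 16.9*Q^(2/3)/H^(5/3)
Q^(2/3) = 225.02
H^(5/3) = 24.635
dT = 16.9 * 225.02 / 24.635 = 154.37 K

154.37 K


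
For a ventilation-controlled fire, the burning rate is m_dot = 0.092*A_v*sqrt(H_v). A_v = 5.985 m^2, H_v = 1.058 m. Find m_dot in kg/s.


sqrt(H_v) = 1.0286
m_dot = 0.092 * 5.985 * 1.0286 = 0.56636 kg/s

0.56636 kg/s


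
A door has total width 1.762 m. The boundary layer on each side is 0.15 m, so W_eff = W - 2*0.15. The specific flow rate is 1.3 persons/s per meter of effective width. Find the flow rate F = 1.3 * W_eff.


W_eff = 1.762 - 0.30 = 1.462 m
F = 1.3 * 1.462 = 1.9006 persons/s

1.9006 persons/s


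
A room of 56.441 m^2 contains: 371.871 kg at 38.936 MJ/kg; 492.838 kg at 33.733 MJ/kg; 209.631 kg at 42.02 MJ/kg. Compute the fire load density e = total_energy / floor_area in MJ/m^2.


Total energy = 371.871*38.936 + 492.838*33.733 + 209.631*42.02
= 14479.17 + 16624.90 + 8808.695
= 39912.77 MJ
e = 39912.77 / 56.441 = 707.16 MJ/m^2

707.16 MJ/m^2


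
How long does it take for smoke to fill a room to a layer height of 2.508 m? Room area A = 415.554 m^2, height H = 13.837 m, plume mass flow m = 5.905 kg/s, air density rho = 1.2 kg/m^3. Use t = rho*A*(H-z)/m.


H - z = 11.329 m
t = 1.2 * 415.554 * 11.329 / 5.905 = 956.71 s

956.71 s


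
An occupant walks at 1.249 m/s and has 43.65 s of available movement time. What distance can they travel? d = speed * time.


d = 1.249 * 43.65 = 54.519 m

54.519 m


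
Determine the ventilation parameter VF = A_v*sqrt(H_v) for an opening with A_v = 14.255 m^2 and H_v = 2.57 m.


sqrt(H_v) = 1.6031
VF = 14.255 * 1.6031 = 22.853 m^(5/2)

22.853 m^(5/2)


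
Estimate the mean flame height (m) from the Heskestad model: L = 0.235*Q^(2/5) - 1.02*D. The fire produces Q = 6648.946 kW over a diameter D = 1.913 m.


Q^(2/5) = 33.814
0.235 * Q^(2/5) = 7.9464
1.02 * D = 1.9513
L = 5.9951 m

5.9951 m


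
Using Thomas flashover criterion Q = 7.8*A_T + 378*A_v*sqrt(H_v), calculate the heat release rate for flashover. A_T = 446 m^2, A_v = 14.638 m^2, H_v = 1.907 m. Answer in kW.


7.8*A_T = 3478.8
sqrt(H_v) = 1.3809
378*A_v*sqrt(H_v) = 7641.0
Q = 3478.8 + 7641.0 = 11120 kW

11120 kW


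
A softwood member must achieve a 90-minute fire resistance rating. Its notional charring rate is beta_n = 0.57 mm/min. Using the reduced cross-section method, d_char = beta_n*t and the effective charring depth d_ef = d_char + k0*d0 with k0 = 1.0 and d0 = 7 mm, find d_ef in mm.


d_char = 0.57 * 90 = 51.3 mm
d_ef = 51.3 + 1.0*7 = 58.3 mm

58.3 mm


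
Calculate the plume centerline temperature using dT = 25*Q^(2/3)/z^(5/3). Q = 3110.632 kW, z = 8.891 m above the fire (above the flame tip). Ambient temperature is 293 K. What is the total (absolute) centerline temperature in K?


Q^(2/3) = 213.09
z^(5/3) = 38.158
dT = 25 * 213.09 / 38.158 = 139.61 K
T = 293 + 139.61 = 432.61 K

432.61 K


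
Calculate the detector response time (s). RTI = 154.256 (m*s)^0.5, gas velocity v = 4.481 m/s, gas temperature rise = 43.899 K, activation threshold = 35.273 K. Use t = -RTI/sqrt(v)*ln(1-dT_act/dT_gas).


dT_act/dT_gas = 0.80350
ln(1 - 0.80350) = -1.6271
t = -154.256 / sqrt(4.481) * -1.6271 = 118.57 s

118.57 s


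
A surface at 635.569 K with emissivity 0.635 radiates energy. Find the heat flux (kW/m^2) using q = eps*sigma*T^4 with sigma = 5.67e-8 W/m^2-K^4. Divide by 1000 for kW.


T^4 = 1.6317e+11
q = 0.635 * 5.67e-8 * 1.6317e+11 / 1000 = 5.8750 kW/m^2

5.8750 kW/m^2


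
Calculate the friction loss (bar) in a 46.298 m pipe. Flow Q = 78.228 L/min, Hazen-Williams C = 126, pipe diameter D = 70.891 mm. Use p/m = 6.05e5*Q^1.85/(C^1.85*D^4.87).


Q^1.85 = 3182.1
C^1.85 = 7685.7
D^4.87 = 1.0289e+09
p/m = 0.00024345 bar/m
p_total = 0.00024345 * 46.298 = 0.011271 bar

0.011271 bar


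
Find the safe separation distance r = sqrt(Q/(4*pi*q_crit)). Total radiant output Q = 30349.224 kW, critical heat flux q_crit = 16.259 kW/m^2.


4*pi*q_crit = 204.32
Q/(4*pi*q_crit) = 148.54
r = sqrt(148.54) = 12.188 m

12.188 m


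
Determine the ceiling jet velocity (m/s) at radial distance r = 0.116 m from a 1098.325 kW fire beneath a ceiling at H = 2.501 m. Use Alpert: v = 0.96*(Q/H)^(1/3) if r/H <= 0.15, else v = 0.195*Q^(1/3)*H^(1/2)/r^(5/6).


r/H = 0.116 / 2.501 = 0.046381
r/H <= 0.15, so v = 0.96*(Q/H)^(1/3)
Q/H = 439.15
(Q/H)^(1/3) = 7.6010
v = 0.96 * 7.6010 = 7.2970 m/s

7.2970 m/s


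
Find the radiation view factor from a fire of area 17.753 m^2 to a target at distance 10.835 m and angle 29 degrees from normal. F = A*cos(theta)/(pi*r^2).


cos(29 deg) = 0.87462
pi*r^2 = 368.81
F = 17.753 * 0.87462 / 368.81 = 0.042100

0.042100


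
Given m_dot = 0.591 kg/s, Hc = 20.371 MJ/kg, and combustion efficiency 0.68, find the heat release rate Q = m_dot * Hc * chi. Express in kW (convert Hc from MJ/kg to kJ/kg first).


Hc = 20.371 MJ/kg = 20.371 * 1000 kJ/kg = 20371 kJ/kg
Q = 0.591 kg/s * 20371 kJ/kg * 0.68 = 8186.7 kW

8186.7 kW


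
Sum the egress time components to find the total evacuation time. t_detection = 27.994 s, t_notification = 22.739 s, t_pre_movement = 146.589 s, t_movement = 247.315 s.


Total = 27.994 + 22.739 + 146.589 + 247.315 = 444.637 s

444.637 s


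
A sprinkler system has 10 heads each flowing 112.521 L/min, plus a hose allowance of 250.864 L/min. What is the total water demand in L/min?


Sprinkler demand = 10 * 112.521 = 1125.21 L/min
Total = 1125.21 + 250.864 = 1376.074 L/min

1376.074 L/min


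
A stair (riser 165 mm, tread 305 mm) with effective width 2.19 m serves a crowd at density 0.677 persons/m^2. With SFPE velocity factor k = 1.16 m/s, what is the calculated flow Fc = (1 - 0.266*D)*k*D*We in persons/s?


1 - 0.266*D = 1 - 0.266*0.677 = 0.81992
Fs = 0.81992 * 1.16 * 0.677 = 0.64390 persons/(s*m)
Fc = 0.64390 * 2.19 = 1.4101 persons/s

1.4101 persons/s


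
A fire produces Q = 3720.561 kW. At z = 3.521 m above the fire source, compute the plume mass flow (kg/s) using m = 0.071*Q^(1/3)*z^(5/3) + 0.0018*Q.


Q^(1/3) = 15.495
z^(5/3) = 8.1491
First term = 0.071 * 15.495 * 8.1491 = 8.9654
Second term = 0.0018 * 3720.561 = 6.6970
m = 15.662 kg/s

15.662 kg/s


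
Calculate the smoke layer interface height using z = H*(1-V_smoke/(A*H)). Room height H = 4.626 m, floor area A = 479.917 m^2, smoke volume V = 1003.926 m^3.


V/(A*H) = 0.45220
1 - 0.45220 = 0.54780
z = 4.626 * 0.54780 = 2.5341 m

2.5341 m


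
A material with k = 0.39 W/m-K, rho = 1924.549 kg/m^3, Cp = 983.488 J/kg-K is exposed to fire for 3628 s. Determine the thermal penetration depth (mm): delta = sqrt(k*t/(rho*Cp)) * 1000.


alpha = 0.39 / (1924.549 * 983.488) = 2.0605e-07 m^2/s
alpha * t = 0.00074754
delta = sqrt(0.00074754) * 1000 = 27.341 mm

27.341 mm


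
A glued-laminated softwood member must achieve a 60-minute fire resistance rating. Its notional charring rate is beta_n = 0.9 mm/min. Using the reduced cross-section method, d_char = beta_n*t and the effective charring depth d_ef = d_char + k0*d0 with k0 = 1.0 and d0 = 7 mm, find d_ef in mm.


d_char = 0.9 * 60 = 54 mm
d_ef = 54 + 1.0*7 = 61 mm

61 mm


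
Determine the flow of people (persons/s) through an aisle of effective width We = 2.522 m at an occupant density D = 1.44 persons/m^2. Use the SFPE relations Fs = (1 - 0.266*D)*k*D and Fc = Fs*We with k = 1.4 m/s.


1 - 0.266*D = 1 - 0.266*1.44 = 0.61696
Fs = 0.61696 * 1.4 * 1.44 = 1.2438 persons/(s*m)
Fc = 1.2438 * 2.522 = 3.1368 persons/s

3.1368 persons/s


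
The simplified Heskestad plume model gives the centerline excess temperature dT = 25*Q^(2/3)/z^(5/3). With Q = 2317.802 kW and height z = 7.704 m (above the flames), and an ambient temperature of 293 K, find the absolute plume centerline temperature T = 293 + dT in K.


Q^(2/3) = 175.14
z^(5/3) = 30.051
dT = 25 * 175.14 / 30.051 = 145.70 K
T = 293 + 145.70 = 438.70 K

438.70 K


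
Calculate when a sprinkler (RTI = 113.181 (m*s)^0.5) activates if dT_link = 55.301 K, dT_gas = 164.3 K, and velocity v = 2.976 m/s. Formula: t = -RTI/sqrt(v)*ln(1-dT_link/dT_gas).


dT_link/dT_gas = 0.33659
ln(1 - 0.33659) = -0.41036
t = -113.181 / sqrt(2.976) * -0.41036 = 26.923 s

26.923 s


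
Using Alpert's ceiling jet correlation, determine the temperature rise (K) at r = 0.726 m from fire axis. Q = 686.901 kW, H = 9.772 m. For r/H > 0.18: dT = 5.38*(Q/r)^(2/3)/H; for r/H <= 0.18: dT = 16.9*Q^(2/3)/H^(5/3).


r/H = 0.726 / 9.772 = 0.074294
r/H <= 0.18, so dT = 16.9*Q^(2/3)/H^(5/3)
Q^(2/3) = 77.851
H^(5/3) = 44.666
dT = 16.9 * 77.851 / 44.666 = 29.456 K

29.456 K


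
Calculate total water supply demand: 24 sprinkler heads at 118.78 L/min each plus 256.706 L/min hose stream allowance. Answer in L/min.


Sprinkler demand = 24 * 118.78 = 2850.72 L/min
Total = 2850.72 + 256.706 = 3107.426 L/min

3107.426 L/min


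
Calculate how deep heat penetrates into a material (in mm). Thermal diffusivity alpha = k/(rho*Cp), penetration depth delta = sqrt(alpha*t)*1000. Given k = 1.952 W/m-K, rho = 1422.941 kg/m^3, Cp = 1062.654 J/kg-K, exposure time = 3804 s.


alpha = 1.952 / (1422.941 * 1062.654) = 1.2909e-06 m^2/s
alpha * t = 0.0049107
delta = sqrt(0.0049107) * 1000 = 70.076 mm

70.076 mm


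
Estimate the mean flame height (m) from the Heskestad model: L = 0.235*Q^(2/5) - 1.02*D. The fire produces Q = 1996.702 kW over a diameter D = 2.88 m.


Q^(2/5) = 20.899
0.235 * Q^(2/5) = 4.9113
1.02 * D = 2.9376
L = 1.9737 m

1.9737 m


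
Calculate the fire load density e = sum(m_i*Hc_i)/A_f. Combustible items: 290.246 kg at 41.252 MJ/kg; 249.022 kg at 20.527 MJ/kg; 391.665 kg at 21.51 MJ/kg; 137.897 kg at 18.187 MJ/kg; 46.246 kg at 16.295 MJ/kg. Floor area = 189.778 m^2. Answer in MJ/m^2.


Total energy = 290.246*41.252 + 249.022*20.527 + 391.665*21.51 + 137.897*18.187 + 46.246*16.295
= 11973.23 + 5111.675 + 8424.714 + 2507.933 + 753.5786
= 28771.13 MJ
e = 28771.13 / 189.778 = 151.60 MJ/m^2

151.60 MJ/m^2


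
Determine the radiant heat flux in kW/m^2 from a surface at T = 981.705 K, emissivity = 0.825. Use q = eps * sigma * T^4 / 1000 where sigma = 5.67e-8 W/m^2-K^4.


T^4 = 9.2880e+11
q = 0.825 * 5.67e-8 * 9.2880e+11 / 1000 = 43.447 kW/m^2

43.447 kW/m^2


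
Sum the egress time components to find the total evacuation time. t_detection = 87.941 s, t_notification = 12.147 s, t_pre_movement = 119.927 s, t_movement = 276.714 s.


Total = 87.941 + 12.147 + 119.927 + 276.714 = 496.729 s

496.729 s


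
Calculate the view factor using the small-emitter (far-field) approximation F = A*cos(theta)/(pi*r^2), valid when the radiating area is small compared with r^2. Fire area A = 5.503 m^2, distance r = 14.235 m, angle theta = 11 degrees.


cos(11 deg) = 0.98163
pi*r^2 = 636.60
F = 5.503 * 0.98163 / 636.60 = 0.0084856

0.0084856


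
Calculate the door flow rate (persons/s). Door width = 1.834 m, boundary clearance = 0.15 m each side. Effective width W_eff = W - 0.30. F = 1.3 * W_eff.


W_eff = 1.834 - 0.30 = 1.534 m
F = 1.3 * 1.534 = 1.9942 persons/s

1.9942 persons/s


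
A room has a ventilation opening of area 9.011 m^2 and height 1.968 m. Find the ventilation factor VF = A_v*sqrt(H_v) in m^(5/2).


sqrt(H_v) = 1.4029
VF = 9.011 * 1.4029 = 12.641 m^(5/2)

12.641 m^(5/2)


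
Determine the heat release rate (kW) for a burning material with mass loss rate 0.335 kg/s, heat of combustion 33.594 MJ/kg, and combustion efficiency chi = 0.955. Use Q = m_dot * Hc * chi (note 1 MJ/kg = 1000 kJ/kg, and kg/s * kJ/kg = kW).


Hc = 33.594 MJ/kg = 33.594 * 1000 kJ/kg = 33594 kJ/kg
Q = 0.335 kg/s * 33594 kJ/kg * 0.955 = 10748 kW

10748 kW


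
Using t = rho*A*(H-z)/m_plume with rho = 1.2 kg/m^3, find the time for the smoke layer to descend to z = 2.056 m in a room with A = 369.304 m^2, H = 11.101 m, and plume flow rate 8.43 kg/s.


H - z = 9.045 m
t = 1.2 * 369.304 * 9.045 / 8.43 = 475.50 s

475.50 s


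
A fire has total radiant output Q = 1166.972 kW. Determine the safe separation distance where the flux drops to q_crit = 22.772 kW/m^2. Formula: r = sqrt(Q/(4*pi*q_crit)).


4*pi*q_crit = 286.16
Q/(4*pi*q_crit) = 4.0780
r = sqrt(4.0780) = 2.0194 m

2.0194 m


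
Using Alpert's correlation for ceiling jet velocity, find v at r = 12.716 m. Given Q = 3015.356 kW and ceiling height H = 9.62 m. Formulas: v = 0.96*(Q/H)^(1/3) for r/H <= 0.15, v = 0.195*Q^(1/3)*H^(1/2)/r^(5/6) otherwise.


r/H = 12.716 / 9.62 = 1.3218
r/H > 0.15, so v = 0.195*Q^(1/3)*H^(1/2)/r^(5/6)
Q^(1/3) = 14.447
H^(1/2) = 3.1016
r^(5/6) = 8.3232
v = 0.195 * 14.447 * 3.1016 / 8.3232 = 1.0498 m/s

1.0498 m/s


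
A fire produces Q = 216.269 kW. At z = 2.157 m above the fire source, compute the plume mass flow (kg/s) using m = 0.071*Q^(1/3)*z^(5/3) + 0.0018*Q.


Q^(1/3) = 6.0025
z^(5/3) = 3.6009
First term = 0.071 * 6.0025 * 3.6009 = 1.5346
Second term = 0.0018 * 216.269 = 0.38928
m = 1.9239 kg/s

1.9239 kg/s


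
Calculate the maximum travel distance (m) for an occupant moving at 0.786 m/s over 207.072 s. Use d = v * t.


d = 0.786 * 207.072 = 162.76 m

162.76 m


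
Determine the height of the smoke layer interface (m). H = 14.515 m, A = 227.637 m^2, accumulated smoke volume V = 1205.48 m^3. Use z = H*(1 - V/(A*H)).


V/(A*H) = 0.36484
1 - 0.36484 = 0.63516
z = 14.515 * 0.63516 = 9.2194 m

9.2194 m


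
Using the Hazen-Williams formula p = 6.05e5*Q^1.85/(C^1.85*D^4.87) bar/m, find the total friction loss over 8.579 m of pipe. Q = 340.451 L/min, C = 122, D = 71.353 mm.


Q^1.85 = 48339
C^1.85 = 7240.5
D^4.87 = 1.0620e+09
p/m = 0.0038034 bar/m
p_total = 0.0038034 * 8.579 = 0.032629 bar

0.032629 bar


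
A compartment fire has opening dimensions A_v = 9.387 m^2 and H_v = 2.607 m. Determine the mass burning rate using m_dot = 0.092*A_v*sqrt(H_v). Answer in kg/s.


sqrt(H_v) = 1.6146
m_dot = 0.092 * 9.387 * 1.6146 = 1.3944 kg/s

1.3944 kg/s


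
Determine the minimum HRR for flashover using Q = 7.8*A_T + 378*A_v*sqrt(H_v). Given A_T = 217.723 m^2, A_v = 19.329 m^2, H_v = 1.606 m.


7.8*A_T = 1698.2
sqrt(H_v) = 1.2673
378*A_v*sqrt(H_v) = 9259.2
Q = 1698.2 + 9259.2 = 10957 kW

10957 kW


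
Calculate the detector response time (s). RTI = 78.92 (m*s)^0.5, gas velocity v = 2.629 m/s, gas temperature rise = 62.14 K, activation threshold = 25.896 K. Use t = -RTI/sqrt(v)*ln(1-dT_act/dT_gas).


dT_act/dT_gas = 0.41674
ln(1 - 0.41674) = -0.53912
t = -78.92 / sqrt(2.629) * -0.53912 = 26.241 s

26.241 s


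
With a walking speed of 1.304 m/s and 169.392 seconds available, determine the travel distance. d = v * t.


d = 1.304 * 169.392 = 220.89 m

220.89 m


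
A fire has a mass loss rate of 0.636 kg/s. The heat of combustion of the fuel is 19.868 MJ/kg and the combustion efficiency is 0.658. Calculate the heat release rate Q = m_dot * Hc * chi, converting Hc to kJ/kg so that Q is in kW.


Hc = 19.868 MJ/kg = 19.868 * 1000 kJ/kg = 19868 kJ/kg
Q = 0.636 kg/s * 19868 kJ/kg * 0.658 = 8314.5 kW

8314.5 kW


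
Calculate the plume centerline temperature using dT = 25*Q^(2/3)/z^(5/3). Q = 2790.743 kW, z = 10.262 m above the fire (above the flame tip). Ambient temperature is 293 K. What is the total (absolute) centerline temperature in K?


Q^(2/3) = 198.22
z^(5/3) = 48.460
dT = 25 * 198.22 / 48.460 = 102.26 K
T = 293 + 102.26 = 395.26 K

395.26 K


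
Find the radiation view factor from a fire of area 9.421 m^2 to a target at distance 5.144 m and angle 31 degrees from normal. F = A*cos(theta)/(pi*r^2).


cos(31 deg) = 0.85717
pi*r^2 = 83.129
F = 9.421 * 0.85717 / 83.129 = 0.097143

0.097143


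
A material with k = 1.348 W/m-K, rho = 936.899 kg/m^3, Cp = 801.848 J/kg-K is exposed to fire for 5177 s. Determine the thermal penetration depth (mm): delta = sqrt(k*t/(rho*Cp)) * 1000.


alpha = 1.348 / (936.899 * 801.848) = 1.7943e-06 m^2/s
alpha * t = 0.0092893
delta = sqrt(0.0092893) * 1000 = 96.381 mm

96.381 mm


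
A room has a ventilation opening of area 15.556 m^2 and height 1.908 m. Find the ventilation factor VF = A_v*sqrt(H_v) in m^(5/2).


sqrt(H_v) = 1.3813
VF = 15.556 * 1.3813 = 21.488 m^(5/2)

21.488 m^(5/2)


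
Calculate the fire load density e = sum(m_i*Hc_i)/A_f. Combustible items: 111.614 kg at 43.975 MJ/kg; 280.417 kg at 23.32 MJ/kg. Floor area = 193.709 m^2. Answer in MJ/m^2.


Total energy = 111.614*43.975 + 280.417*23.32
= 4908.226 + 6539.324
= 11447.55 MJ
e = 11447.55 / 193.709 = 59.097 MJ/m^2

59.097 MJ/m^2


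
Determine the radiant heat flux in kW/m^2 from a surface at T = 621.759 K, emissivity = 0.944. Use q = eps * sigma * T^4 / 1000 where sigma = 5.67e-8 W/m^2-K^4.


T^4 = 1.4945e+11
q = 0.944 * 5.67e-8 * 1.4945e+11 / 1000 = 7.9991 kW/m^2

7.9991 kW/m^2


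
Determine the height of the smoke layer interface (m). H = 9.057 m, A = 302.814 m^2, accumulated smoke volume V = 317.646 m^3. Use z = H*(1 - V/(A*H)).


V/(A*H) = 0.11582
1 - 0.11582 = 0.88418
z = 9.057 * 0.88418 = 8.0080 m

8.0080 m


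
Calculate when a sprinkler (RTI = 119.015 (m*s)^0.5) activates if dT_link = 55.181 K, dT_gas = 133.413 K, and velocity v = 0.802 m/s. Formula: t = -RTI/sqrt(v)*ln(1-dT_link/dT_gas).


dT_link/dT_gas = 0.41361
ln(1 - 0.41361) = -0.53377
t = -119.015 / sqrt(0.802) * -0.53377 = 70.936 s

70.936 s


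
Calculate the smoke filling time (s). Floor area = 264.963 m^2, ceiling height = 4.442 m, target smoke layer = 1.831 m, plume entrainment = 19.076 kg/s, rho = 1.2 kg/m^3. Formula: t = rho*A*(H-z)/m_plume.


H - z = 2.611 m
t = 1.2 * 264.963 * 2.611 / 19.076 = 43.520 s

43.520 s


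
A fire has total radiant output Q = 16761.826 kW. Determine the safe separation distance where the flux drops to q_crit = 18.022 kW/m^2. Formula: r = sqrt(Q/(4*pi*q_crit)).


4*pi*q_crit = 226.47
Q/(4*pi*q_crit) = 74.013
r = sqrt(74.013) = 8.6031 m

8.6031 m


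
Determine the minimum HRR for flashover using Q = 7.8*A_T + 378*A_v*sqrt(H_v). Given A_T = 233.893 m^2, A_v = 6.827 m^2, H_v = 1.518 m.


7.8*A_T = 1824.4
sqrt(H_v) = 1.2321
378*A_v*sqrt(H_v) = 3179.5
Q = 1824.4 + 3179.5 = 5003.9 kW

5003.9 kW


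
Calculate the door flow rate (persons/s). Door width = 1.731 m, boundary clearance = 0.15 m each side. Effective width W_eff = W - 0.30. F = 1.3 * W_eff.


W_eff = 1.731 - 0.30 = 1.431 m
F = 1.3 * 1.431 = 1.8603 persons/s

1.8603 persons/s


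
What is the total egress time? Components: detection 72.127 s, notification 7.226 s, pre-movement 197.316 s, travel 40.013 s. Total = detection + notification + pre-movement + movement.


Total = 72.127 + 7.226 + 197.316 + 40.013 = 316.682 s

316.682 s


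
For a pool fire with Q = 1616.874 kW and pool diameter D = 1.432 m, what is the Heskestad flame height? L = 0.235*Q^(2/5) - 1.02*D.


Q^(2/5) = 19.207
0.235 * Q^(2/5) = 4.5138
1.02 * D = 1.4606
L = 3.0531 m

3.0531 m


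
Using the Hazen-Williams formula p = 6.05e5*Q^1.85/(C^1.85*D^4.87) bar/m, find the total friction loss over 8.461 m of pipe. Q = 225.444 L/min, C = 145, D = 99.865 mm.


Q^1.85 = 22549
C^1.85 = 9966.2
D^4.87 = 5.4594e+09
p/m = 0.00025073 bar/m
p_total = 0.00025073 * 8.461 = 0.0021214 bar

0.0021214 bar


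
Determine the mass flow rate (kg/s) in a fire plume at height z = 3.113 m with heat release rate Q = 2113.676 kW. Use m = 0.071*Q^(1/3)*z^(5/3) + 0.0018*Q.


Q^(1/3) = 12.834
z^(5/3) = 6.6369
First term = 0.071 * 12.834 * 6.6369 = 6.0474
Second term = 0.0018 * 2113.676 = 3.8046
m = 9.8520 kg/s

9.8520 kg/s


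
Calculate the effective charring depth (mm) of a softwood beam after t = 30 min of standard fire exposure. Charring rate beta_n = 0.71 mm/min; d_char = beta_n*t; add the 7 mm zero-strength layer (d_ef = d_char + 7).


d_char = 0.71 * 30 = 21.3 mm
d_ef = 21.3 + 1.0*7 = 28.3 mm

28.3 mm


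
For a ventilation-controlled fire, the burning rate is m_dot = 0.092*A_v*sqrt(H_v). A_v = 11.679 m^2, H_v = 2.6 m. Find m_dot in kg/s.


sqrt(H_v) = 1.6125
m_dot = 0.092 * 11.679 * 1.6125 = 1.7325 kg/s

1.7325 kg/s


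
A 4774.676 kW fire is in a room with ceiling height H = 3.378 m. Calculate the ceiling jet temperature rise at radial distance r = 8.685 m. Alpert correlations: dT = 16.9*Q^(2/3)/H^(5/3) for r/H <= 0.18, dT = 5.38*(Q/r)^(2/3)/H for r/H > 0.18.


r/H = 8.685 / 3.378 = 2.5710
r/H > 0.18, so dT = 5.38*(Q/r)^(2/3)/H
Q/r = 549.76
(Q/r)^(2/3) = 67.109
dT = 5.38 * 67.109 / 3.378 = 106.88 K

106.88 K


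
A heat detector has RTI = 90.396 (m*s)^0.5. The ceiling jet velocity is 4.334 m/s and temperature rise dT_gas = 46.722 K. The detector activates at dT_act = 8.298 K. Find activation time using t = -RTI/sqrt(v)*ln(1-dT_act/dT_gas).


dT_act/dT_gas = 0.17760
ln(1 - 0.17760) = -0.19553
t = -90.396 / sqrt(4.334) * -0.19553 = 8.4903 s

8.4903 s


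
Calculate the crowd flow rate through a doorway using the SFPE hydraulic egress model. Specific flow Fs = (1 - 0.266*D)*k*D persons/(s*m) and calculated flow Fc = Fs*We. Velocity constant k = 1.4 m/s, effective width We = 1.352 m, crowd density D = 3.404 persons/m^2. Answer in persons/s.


1 - 0.266*D = 1 - 0.266*3.404 = 0.094536
Fs = 0.094536 * 1.4 * 3.404 = 0.45052 persons/(s*m)
Fc = 0.45052 * 1.352 = 0.60910 persons/s

0.60910 persons/s


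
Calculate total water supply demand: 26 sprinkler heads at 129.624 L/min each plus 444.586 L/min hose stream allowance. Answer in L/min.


Sprinkler demand = 26 * 129.624 = 3370.224 L/min
Total = 3370.224 + 444.586 = 3814.81 L/min

3814.81 L/min


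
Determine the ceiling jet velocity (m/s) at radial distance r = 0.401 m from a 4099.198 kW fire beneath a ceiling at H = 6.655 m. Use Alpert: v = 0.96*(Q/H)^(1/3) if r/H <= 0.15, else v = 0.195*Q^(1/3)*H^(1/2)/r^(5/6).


r/H = 0.401 / 6.655 = 0.060255
r/H <= 0.15, so v = 0.96*(Q/H)^(1/3)
Q/H = 615.96
(Q/H)^(1/3) = 8.5084
v = 0.96 * 8.5084 = 8.1681 m/s

8.1681 m/s


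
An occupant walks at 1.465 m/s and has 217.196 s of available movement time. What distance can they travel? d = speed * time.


d = 1.465 * 217.196 = 318.19 m

318.19 m


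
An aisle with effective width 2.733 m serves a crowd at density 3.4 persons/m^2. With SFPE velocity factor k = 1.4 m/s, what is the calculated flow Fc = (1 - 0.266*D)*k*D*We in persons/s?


1 - 0.266*D = 1 - 0.266*3.4 = 0.095600
Fs = 0.095600 * 1.4 * 3.4 = 0.45506 persons/(s*m)
Fc = 0.45506 * 2.733 = 1.2437 persons/s

1.2437 persons/s


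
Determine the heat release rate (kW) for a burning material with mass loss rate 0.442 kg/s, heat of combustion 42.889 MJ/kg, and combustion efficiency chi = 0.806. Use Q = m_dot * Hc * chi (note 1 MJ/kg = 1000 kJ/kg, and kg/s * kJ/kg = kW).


Hc = 42.889 MJ/kg = 42.889 * 1000 kJ/kg = 42889 kJ/kg
Q = 0.442 kg/s * 42889 kJ/kg * 0.806 = 15279 kW

15279 kW


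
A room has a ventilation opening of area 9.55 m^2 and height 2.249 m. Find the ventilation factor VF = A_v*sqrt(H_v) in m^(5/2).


sqrt(H_v) = 1.4997
VF = 9.55 * 1.4997 = 14.322 m^(5/2)

14.322 m^(5/2)


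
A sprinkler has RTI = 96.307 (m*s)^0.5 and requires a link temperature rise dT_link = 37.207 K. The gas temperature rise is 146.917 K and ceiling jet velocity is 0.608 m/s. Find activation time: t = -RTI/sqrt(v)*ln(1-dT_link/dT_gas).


dT_link/dT_gas = 0.25325
ln(1 - 0.25325) = -0.29203
t = -96.307 / sqrt(0.608) * -0.29203 = 36.069 s

36.069 s


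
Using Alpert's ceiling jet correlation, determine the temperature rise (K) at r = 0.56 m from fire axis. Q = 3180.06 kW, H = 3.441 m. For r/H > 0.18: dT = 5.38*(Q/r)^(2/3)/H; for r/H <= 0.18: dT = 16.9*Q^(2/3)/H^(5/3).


r/H = 0.56 / 3.441 = 0.16274
r/H <= 0.18, so dT = 16.9*Q^(2/3)/H^(5/3)
Q^(2/3) = 216.25
H^(5/3) = 7.8429
dT = 16.9 * 216.25 / 7.8429 = 465.98 K

465.98 K


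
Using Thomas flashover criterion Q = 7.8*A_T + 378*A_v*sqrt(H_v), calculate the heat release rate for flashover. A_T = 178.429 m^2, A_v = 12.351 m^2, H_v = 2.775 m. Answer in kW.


7.8*A_T = 1391.7
sqrt(H_v) = 1.6658
378*A_v*sqrt(H_v) = 7777.2
Q = 1391.7 + 7777.2 = 9169.0 kW

9169.0 kW


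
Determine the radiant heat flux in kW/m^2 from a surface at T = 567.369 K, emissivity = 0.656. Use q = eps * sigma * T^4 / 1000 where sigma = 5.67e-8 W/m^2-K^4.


T^4 = 1.0362e+11
q = 0.656 * 5.67e-8 * 1.0362e+11 / 1000 = 3.8543 kW/m^2

3.8543 kW/m^2


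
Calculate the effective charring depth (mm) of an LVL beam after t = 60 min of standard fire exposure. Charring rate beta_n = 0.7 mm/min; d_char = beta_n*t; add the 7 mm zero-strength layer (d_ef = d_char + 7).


d_char = 0.7 * 60 = 42 mm
d_ef = 42 + 1.0*7 = 49 mm

49 mm


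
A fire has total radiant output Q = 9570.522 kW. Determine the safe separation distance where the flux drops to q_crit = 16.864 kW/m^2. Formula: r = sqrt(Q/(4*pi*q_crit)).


4*pi*q_crit = 211.92
Q/(4*pi*q_crit) = 45.161
r = sqrt(45.161) = 6.7202 m

6.7202 m


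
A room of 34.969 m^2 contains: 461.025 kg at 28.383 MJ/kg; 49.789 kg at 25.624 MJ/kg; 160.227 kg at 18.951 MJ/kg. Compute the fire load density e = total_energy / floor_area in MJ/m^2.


Total energy = 461.025*28.383 + 49.789*25.624 + 160.227*18.951
= 13085.27 + 1275.793 + 3036.462
= 17397.53 MJ
e = 17397.53 / 34.969 = 497.51 MJ/m^2

497.51 MJ/m^2


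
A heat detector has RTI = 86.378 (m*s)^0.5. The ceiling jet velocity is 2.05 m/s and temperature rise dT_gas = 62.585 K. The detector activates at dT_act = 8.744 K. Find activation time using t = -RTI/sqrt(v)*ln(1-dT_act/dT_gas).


dT_act/dT_gas = 0.13971
ln(1 - 0.13971) = -0.15049
t = -86.378 / sqrt(2.05) * -0.15049 = 9.0789 s

9.0789 s
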